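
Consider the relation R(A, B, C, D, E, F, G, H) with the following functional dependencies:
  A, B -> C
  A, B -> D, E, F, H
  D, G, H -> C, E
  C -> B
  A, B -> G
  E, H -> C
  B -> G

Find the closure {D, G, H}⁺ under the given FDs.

Start with {D, G, H}.
D, G, H -> C, E applies; add {C, E} → now {C, D, E, G, H}.
C -> B applies; add {B} → now {B, C, D, E, G, H}.
No further FD applies.

{B, C, D, E, G, H}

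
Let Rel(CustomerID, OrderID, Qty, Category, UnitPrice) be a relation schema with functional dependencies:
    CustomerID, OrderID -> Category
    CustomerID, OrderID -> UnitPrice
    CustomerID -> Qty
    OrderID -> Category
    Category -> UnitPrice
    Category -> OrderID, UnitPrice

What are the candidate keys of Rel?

No FD produces {CustomerID}, so it must be in every candidate key.
{Category, CustomerID} is a candidate key since {Category, CustomerID}⁺ = {Category, CustomerID, OrderID, Qty, UnitPrice} covers every attribute.
{CustomerID, OrderID} is a candidate key since {CustomerID, OrderID}⁺ = {Category, CustomerID, OrderID, Qty, UnitPrice} covers every attribute.
These are minimal and exhaustive — every other superkey contains one of them.

{Category, CustomerID}, {CustomerID, OrderID}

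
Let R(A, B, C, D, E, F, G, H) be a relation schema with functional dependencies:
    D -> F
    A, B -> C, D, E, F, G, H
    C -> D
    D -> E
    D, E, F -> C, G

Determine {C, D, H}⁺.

{C, D, E, F, G, H}

Start with {C, D, H}.
D -> F applies; add {F} → now {C, D, F, H}.
D -> E applies; add {E} → now {C, D, E, F, H}.
D, E, F -> C, G applies; add {G} → now {C, D, E, F, G, H}.
No further FD applies.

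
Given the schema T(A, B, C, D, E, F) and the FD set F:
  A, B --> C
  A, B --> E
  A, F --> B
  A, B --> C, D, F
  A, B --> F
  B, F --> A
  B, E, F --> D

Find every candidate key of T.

{A, B}, {A, F}, {B, F}

{A, B}⁺ = {A, B, C, D, E, F}, which is every attribute, so {A, B} is a candidate key.
{A, F}⁺ = {A, B, C, D, E, F}, which is every attribute, so {A, F} is a candidate key.
{B, F}⁺ = {A, B, C, D, E, F}, which is every attribute, so {B, F} is a candidate key.
No proper subset of any of these is a key, and no other minimal superkey exists.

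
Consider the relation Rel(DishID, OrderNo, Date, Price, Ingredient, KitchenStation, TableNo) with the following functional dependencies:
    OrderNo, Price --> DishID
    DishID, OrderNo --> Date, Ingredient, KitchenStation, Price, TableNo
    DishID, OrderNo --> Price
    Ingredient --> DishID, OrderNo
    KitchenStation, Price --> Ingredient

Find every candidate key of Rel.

{Ingredient}⁺ = {Date, DishID, Ingredient, KitchenStation, OrderNo, Price, TableNo} — all of the relation — so {Ingredient} is a candidate key.
{DishID, OrderNo}⁺ = {Date, DishID, Ingredient, KitchenStation, OrderNo, Price, TableNo} — all of the relation — so {DishID, OrderNo} is a candidate key.
{KitchenStation, Price}⁺ = {Date, DishID, Ingredient, KitchenStation, OrderNo, Price, TableNo} — all of the relation — so {KitchenStation, Price} is a candidate key.
{OrderNo, Price}⁺ = {Date, DishID, Ingredient, KitchenStation, OrderNo, Price, TableNo} — all of the relation — so {OrderNo, Price} is a candidate key.
These are minimal and exhaustive — every other superkey contains one of them.

{DishID, OrderNo}, {Ingredient}, {KitchenStation, Price}, {OrderNo, Price}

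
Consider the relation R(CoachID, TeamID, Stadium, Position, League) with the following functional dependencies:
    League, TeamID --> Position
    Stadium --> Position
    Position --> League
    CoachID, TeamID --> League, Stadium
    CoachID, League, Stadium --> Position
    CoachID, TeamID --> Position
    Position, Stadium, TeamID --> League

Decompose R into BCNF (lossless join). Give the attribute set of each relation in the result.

Candidate key of the original relation: {CoachID, TeamID}.
In {CoachID, League, Position, Stadium, TeamID}, {League, TeamID} is not a superkey ({League, TeamID}⁺ restricted to this set is {League, Position, TeamID}), so split on League, TeamID --> Position into {League, Position, TeamID} and {CoachID, League, Stadium, TeamID}.
In {League, Position, TeamID}, {Position} is not a superkey ({Position}⁺ restricted to this set is {League, Position}), so split on Position --> League into {League, Position} and {Position, TeamID}.
{League, Position}: every determinant is a superkey — BCNF.
{Position, TeamID}: every determinant is a superkey — BCNF.
In {CoachID, League, Stadium, TeamID}, {Stadium} is not a superkey ({Stadium}⁺ restricted to this set is {League, Stadium}), so split on Stadium --> League into {League, Stadium} and {CoachID, Stadium, TeamID}.
{League, Stadium}: every determinant is a superkey — BCNF.
{CoachID, Stadium, TeamID}: every determinant is a superkey — BCNF.

{CoachID, Stadium, TeamID}; {League, Position}; {League, Stadium}; {Position, TeamID}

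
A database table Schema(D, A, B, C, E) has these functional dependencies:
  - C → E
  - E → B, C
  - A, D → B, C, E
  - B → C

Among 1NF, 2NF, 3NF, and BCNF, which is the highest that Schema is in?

Candidate key: {A, D}. Prime attributes: {A, D}.
C → E: {C}⁺ = {B, C, E}, which is not all of the attributes, so the left side is not a superkey — BCNF is violated.
C → E has non-prime {E} on the right and a non-superkey on the left, so 3NF fails.
Checking every proper subset of each key, none determines a non-prime attribute — 2NF is satisfied.

2NF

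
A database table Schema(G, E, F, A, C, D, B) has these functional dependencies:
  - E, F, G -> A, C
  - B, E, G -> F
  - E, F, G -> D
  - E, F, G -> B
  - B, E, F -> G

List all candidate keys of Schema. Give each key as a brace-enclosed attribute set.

Attributes never on any right-hand side: {E} — every candidate key must contain it.
Closure of {B, E, F} is {A, B, C, D, E, F, G}, the whole schema; {B, E, F} is a candidate key.
Closure of {B, E, G} is {A, B, C, D, E, F, G}, the whole schema; {B, E, G} is a candidate key.
Closure of {E, F, G} is {A, B, C, D, E, F, G}, the whole schema; {E, F, G} is a candidate key.
These are minimal and exhaustive — every other superkey contains one of them.

{B, E, F}, {B, E, G}, {E, F, G}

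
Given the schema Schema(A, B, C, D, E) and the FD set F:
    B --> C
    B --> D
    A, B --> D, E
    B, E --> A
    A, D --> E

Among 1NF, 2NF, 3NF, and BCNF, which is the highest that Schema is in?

Candidate keys: {A, B}, {B, E}. Prime attributes: {A, B, E}.
For B --> C we have {B}⁺ = {B, C, D}; {B} is not a superkey, so BCNF fails.
B --> C determines the non-prime attribute {C} from a non-superkey — 3NF is violated.
Since {B} ⊂ {A, B} and {B}⁺ ⊇ {C, D} with {C, D} non-prime, there is a partial dependency; 2NF fails.

1NF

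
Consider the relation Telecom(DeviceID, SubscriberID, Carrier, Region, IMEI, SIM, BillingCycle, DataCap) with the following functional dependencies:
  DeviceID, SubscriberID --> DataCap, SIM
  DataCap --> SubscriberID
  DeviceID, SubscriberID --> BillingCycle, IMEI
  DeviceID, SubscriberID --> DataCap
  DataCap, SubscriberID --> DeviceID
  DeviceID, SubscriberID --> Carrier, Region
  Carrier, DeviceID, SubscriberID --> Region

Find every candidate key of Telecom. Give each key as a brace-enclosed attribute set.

{DataCap}, {DeviceID, SubscriberID}

{DataCap}⁺ = {BillingCycle, Carrier, DataCap, DeviceID, IMEI, Region, SIM, SubscriberID}, which is every attribute, so {DataCap} is a candidate key.
{DeviceID, SubscriberID}⁺ = {BillingCycle, Carrier, DataCap, DeviceID, IMEI, Region, SIM, SubscriberID}, which is every attribute, so {DeviceID, SubscriberID} is a candidate key.
No proper subset of any of these is a key, and no other minimal superkey exists.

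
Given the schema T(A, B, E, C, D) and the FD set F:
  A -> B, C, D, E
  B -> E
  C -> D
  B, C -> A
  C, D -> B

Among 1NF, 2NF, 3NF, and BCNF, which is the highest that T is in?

Candidate keys: {A}, {C}. Prime attributes: {A, C}.
B -> E breaks BCNF: {B}⁺ = {B, E}, so {B} is not a superkey.
Because {E} is non-prime and the left side of B -> E is not a superkey, the relation is not in 3NF.
With only single-attribute keys there can be no partial dependency, so 2NF holds.

2NF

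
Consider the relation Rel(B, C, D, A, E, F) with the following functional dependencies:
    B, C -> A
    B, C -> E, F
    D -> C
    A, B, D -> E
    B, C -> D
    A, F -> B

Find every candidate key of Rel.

{A, C, F}, {A, D, F}, {B, C}, {B, D}

{B, C} is a candidate key since {B, C}⁺ = {A, B, C, D, E, F} covers every attribute.
{B, D} is a candidate key since {B, D}⁺ = {A, B, C, D, E, F} covers every attribute.
{A, C, F} is a candidate key since {A, C, F}⁺ = {A, B, C, D, E, F} covers every attribute.
{A, D, F} is a candidate key since {A, D, F}⁺ = {A, B, C, D, E, F} covers every attribute.
Any other superkey properly contains one of these, so there are no further candidate keys.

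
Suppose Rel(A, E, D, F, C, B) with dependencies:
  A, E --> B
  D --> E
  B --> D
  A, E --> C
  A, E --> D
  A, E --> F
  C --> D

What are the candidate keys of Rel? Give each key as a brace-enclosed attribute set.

No FD produces {A}, so it must be in every candidate key.
{A, B}⁺ = {A, B, C, D, E, F} — all of the relation — so {A, B} is a candidate key.
{A, C}⁺ = {A, B, C, D, E, F} — all of the relation — so {A, C} is a candidate key.
{A, D}⁺ = {A, B, C, D, E, F} — all of the relation — so {A, D} is a candidate key.
{A, E}⁺ = {A, B, C, D, E, F} — all of the relation — so {A, E} is a candidate key.
No proper subset of any of these is a key, and no other minimal superkey exists.

{A, B}, {A, C}, {A, D}, {A, E}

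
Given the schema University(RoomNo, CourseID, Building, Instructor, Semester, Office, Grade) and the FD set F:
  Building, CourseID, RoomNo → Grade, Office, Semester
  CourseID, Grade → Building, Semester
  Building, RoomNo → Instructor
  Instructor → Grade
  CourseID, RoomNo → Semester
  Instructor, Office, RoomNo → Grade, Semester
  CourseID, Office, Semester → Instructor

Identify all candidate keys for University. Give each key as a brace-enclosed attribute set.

No FD produces {CourseID, RoomNo}, so they must be in every candidate key.
{Building, CourseID, RoomNo} is a candidate key since {Building, CourseID, RoomNo}⁺ = {Building, CourseID, Grade, Instructor, Office, RoomNo, Semester} covers every attribute.
{CourseID, Grade, RoomNo} is a candidate key since {CourseID, Grade, RoomNo}⁺ = {Building, CourseID, Grade, Instructor, Office, RoomNo, Semester} covers every attribute.
{CourseID, Instructor, RoomNo} is a candidate key since {CourseID, Instructor, RoomNo}⁺ = {Building, CourseID, Grade, Instructor, Office, RoomNo, Semester} covers every attribute.
{CourseID, Office, RoomNo} is a candidate key since {CourseID, Office, RoomNo}⁺ = {Building, CourseID, Grade, Instructor, Office, RoomNo, Semester} covers every attribute.
Any other superkey properly contains one of these, so there are no further candidate keys.

{Building, CourseID, RoomNo}, {CourseID, Grade, RoomNo}, {CourseID, Instructor, RoomNo}, {CourseID, Office, RoomNo}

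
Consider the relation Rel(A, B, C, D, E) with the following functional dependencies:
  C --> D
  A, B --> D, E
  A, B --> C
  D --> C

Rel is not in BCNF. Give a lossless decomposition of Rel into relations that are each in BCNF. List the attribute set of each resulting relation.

Candidate key of the original relation: {A, B}.
Within {A, B, C, D, E}: {C}⁺ ∩ {A, B, C, D, E} = {C, D}, not the whole set, so C --> D violates BCNF; decompose into {C, D} and {A, B, C, E}.
{C, D}: every determinant is a superkey — BCNF.
{A, B, C, E}: every determinant is a superkey — BCNF.

{A, B, C, E}; {C, D}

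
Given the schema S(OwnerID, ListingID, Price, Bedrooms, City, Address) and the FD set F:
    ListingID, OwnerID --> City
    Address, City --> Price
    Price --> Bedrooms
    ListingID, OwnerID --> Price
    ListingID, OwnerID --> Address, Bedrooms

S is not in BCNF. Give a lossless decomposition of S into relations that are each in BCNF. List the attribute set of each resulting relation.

{Address, City, ListingID, OwnerID}; {Address, City, Price}; {Bedrooms, Price}

Candidate key of the original relation: {ListingID, OwnerID}.
In {Address, Bedrooms, City, ListingID, OwnerID, Price}, {Address, City} is not a superkey ({Address, City}⁺ restricted to this set is {Address, Bedrooms, City, Price}), so split on Address, City --> Bedrooms, Price into {Address, Bedrooms, City, Price} and {Address, City, ListingID, OwnerID}.
In {Address, Bedrooms, City, Price}, {Price} is not a superkey ({Price}⁺ restricted to this set is {Bedrooms, Price}), so split on Price --> Bedrooms into {Bedrooms, Price} and {Address, City, Price}.
{Bedrooms, Price} is in BCNF.
{Address, City, Price} is in BCNF.
{Address, City, ListingID, OwnerID} is in BCNF.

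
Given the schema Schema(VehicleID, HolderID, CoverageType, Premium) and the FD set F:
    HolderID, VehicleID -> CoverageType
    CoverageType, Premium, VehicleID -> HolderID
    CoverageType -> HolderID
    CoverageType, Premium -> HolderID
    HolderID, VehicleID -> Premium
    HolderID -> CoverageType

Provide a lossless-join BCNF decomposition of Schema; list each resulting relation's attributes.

{CoverageType, HolderID}; {CoverageType, Premium, VehicleID}

Candidate keys of the original relation: {CoverageType, VehicleID}, {HolderID, VehicleID}.
Within {CoverageType, HolderID, Premium, VehicleID}: {CoverageType}⁺ ∩ {CoverageType, HolderID, Premium, VehicleID} = {CoverageType, HolderID}, not the whole set, so CoverageType -> HolderID violates BCNF; decompose into {CoverageType, HolderID} and {CoverageType, Premium, VehicleID}.
{CoverageType, HolderID} has no BCNF violation.
{CoverageType, Premium, VehicleID} has no BCNF violation.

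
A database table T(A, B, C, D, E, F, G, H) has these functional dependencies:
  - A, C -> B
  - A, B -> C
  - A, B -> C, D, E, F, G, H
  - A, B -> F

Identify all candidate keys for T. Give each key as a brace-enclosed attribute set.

{A, B}, {A, C}

Attributes never on any right-hand side: {A} — every candidate key must contain it.
{A, B} is a candidate key since {A, B}⁺ = {A, B, C, D, E, F, G, H} covers every attribute.
{A, C} is a candidate key since {A, C}⁺ = {A, B, C, D, E, F, G, H} covers every attribute.
No proper subset of any of these is a key, and no other minimal superkey exists.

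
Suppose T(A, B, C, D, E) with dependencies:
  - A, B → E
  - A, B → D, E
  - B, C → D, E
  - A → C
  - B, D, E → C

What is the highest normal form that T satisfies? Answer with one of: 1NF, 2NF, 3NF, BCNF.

Candidate key: {A, B}. Prime attributes: {A, B}.
B, C → D, E breaks BCNF: {B, C}⁺ = {B, C, D, E}, so {B, C} is not a superkey.
B, C → D, E determines the non-prime attributes {D, E} from a non-superkey — 3NF is violated.
The proper key subset {A} of {A, B} determines non-prime {C}, so the relation is not even in 2NF.

1NF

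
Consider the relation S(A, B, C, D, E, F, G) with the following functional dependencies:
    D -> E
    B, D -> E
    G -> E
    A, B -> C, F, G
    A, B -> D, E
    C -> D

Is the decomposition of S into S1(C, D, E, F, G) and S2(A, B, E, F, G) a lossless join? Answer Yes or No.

The shared attributes are {E, F, G} and {E, F, G}⁺ = {E, F, G}.
The closure covers neither S1 nor S2 entirely; the join is not lossless.

No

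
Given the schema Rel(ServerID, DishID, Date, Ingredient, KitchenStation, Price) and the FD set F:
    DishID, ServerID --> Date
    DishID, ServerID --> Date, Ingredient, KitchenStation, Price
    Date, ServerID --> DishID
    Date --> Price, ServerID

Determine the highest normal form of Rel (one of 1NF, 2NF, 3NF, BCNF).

BCNF

Candidate keys: {Date}, {DishID, ServerID}. Prime attributes: {Date, DishID, ServerID}.
Each dependency's left side is a superkey — BCNF holds.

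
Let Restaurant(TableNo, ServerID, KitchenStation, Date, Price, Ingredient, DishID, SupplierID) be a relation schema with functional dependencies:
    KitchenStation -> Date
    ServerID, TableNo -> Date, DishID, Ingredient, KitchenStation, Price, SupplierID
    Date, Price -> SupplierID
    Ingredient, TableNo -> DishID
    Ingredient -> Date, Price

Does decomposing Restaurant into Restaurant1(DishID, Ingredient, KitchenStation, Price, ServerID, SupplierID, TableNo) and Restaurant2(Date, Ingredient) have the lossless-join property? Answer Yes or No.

Yes

Common attributes: {Ingredient}; their closure is {Date, Ingredient, Price, SupplierID}.
Restaurant2 is contained in that closure, so Restaurant1 ∩ Restaurant2 -> Restaurant2 holds and the join is lossless.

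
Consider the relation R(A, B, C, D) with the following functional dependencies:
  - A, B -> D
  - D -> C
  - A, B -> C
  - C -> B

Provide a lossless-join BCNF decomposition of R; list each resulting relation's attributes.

{A, D}; {B, C}; {C, D}

Candidate keys of the original relation: {A, B}, {A, C}, {A, D}.
{A, B, C, D}: {D} determines {B, C, D} here but is not a superkey — split on D -> B, C, giving {B, C, D} and {A, D}.
{B, C, D}: {C} determines {B, C} here but is not a superkey — split on C -> B, giving {B, C} and {C, D}.
{B, C} has no BCNF violation.
{C, D} has no BCNF violation.
{A, D} has no BCNF violation.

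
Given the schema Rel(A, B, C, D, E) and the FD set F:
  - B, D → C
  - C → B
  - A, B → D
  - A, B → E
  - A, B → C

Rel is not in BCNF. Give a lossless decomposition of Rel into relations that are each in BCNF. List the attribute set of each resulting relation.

{A, B, D, E}; {B, C}; {C, D}

Candidate keys of the original relation: {A, B}, {A, C}.
Within {A, B, C, D, E}: {B, D}⁺ ∩ {A, B, C, D, E} = {B, C, D}, not the whole set, so B, D → C violates BCNF; decompose into {B, C, D} and {A, B, D, E}.
Within {B, C, D}: {C}⁺ ∩ {B, C, D} = {B, C}, not the whole set, so C → B violates BCNF; decompose into {B, C} and {C, D}.
{B, C} has no BCNF violation.
{C, D} has no BCNF violation.
{A, B, D, E} has no BCNF violation.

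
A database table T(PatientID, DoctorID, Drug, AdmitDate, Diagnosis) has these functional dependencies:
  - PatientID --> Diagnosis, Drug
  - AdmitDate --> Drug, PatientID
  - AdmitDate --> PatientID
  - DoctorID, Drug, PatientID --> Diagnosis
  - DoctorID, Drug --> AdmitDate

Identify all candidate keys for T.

{DoctorID} never appears on the right of any FD, so every key must include it.
{AdmitDate, DoctorID} is a candidate key since {AdmitDate, DoctorID}⁺ = {AdmitDate, Diagnosis, DoctorID, Drug, PatientID} covers every attribute.
{DoctorID, Drug} is a candidate key since {DoctorID, Drug}⁺ = {AdmitDate, Diagnosis, DoctorID, Drug, PatientID} covers every attribute.
{DoctorID, PatientID} is a candidate key since {DoctorID, PatientID}⁺ = {AdmitDate, Diagnosis, DoctorID, Drug, PatientID} covers every attribute.
Any other superkey properly contains one of these, so there are no further candidate keys.

{AdmitDate, DoctorID}, {DoctorID, Drug}, {DoctorID, PatientID}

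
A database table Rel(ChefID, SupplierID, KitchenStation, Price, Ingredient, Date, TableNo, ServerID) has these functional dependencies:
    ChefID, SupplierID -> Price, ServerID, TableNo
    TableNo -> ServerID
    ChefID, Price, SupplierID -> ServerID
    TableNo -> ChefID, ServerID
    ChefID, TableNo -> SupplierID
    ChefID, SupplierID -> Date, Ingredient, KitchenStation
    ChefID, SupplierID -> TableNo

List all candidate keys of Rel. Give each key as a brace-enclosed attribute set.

{TableNo}⁺ = {ChefID, Date, Ingredient, KitchenStation, Price, ServerID, SupplierID, TableNo}, which is every attribute, so {TableNo} is a candidate key.
{ChefID, SupplierID}⁺ = {ChefID, Date, Ingredient, KitchenStation, Price, ServerID, SupplierID, TableNo}, which is every attribute, so {ChefID, SupplierID} is a candidate key.
These are minimal and exhaustive — every other superkey contains one of them.

{ChefID, SupplierID}, {TableNo}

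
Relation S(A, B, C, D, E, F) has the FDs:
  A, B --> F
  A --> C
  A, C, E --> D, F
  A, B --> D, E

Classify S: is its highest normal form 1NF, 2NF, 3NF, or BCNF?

Candidate key: {A, B}. Prime attributes: {A, B}.
A --> C: {A}⁺ = {A, C}, which is not all of the attributes, so the left side is not a superkey — BCNF is violated.
A --> C has non-prime {C} on the right and a non-superkey on the left, so 3NF fails.
The proper key subset {A} of {A, B} determines non-prime {C}, so the relation is not even in 2NF.

1NF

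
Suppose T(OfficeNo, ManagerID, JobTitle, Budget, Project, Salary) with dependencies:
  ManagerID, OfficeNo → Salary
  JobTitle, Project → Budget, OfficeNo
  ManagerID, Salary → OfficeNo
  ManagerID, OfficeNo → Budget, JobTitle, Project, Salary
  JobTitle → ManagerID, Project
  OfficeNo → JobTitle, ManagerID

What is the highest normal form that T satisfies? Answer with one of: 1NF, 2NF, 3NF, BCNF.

BCNF

Candidate keys: {JobTitle}, {ManagerID, Salary}, {OfficeNo}. Prime attributes: {JobTitle, ManagerID, OfficeNo, Salary}.
The left-hand side of every FD is a superkey, so BCNF is satisfied.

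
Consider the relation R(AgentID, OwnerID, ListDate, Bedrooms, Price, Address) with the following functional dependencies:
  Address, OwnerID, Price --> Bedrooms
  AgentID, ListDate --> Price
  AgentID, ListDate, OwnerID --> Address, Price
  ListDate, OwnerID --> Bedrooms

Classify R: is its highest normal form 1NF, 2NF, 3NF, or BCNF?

Candidate key: {AgentID, ListDate, OwnerID}. Prime attributes: {AgentID, ListDate, OwnerID}.
Address, OwnerID, Price --> Bedrooms: {Address, OwnerID, Price}⁺ = {Address, Bedrooms, OwnerID, Price}, which is not all of the attributes, so the left side is not a superkey — BCNF is violated.
Because {Bedrooms} is non-prime and the left side of Address, OwnerID, Price --> Bedrooms is not a superkey, the relation is not in 3NF.
The proper key subset {AgentID, ListDate} of {AgentID, ListDate, OwnerID} determines non-prime {Price}, so the relation is not even in 2NF.

1NF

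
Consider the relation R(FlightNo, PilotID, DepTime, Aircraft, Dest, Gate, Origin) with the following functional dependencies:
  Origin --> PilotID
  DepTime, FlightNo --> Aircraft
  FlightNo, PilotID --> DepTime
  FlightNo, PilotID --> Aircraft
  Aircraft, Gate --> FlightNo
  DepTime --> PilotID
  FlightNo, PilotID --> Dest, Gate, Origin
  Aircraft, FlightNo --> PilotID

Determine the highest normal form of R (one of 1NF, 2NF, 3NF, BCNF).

Candidate keys: {Aircraft, FlightNo}, {Aircraft, Gate}, {DepTime, FlightNo}, {FlightNo, Origin}, {FlightNo, PilotID}. Prime attributes: {Aircraft, DepTime, FlightNo, Gate, Origin, PilotID}.
For Origin --> PilotID we have {Origin}⁺ = {Origin, PilotID}; {Origin} is not a superkey, so BCNF fails.
Its right-hand attributes {PilotID} are all prime, as are those of every other non-superkey FD — the relation is in 3NF.

3NF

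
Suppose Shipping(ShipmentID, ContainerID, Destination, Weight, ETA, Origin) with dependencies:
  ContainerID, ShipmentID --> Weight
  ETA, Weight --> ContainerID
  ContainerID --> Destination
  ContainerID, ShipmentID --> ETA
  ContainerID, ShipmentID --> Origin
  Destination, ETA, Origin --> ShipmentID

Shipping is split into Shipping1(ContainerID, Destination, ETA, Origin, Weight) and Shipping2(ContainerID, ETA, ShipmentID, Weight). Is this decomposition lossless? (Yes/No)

Common attributes: {ContainerID, ETA, Weight}; their closure is {ContainerID, Destination, ETA, Weight}.
The closure covers neither Shipping1 nor Shipping2 entirely; the join is not lossless.

No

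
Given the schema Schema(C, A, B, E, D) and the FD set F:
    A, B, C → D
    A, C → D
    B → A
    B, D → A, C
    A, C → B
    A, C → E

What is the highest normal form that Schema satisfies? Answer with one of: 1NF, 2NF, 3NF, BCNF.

3NF

Candidate keys: {A, C}, {B, C}, {B, D}. Prime attributes: {A, B, C, D}.
B → A: {B}⁺ = {A, B}, which is not all of the attributes, so the left side is not a superkey — BCNF is violated.
But every attribute on its right side ({A}) is prime, and the same holds for every other non-superkey FD, so 3NF still holds.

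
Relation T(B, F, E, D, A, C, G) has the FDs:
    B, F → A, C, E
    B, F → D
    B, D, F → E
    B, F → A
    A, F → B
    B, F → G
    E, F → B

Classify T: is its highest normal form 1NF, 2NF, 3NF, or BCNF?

BCNF

Candidate keys: {A, F}, {B, F}, {E, F}. Prime attributes: {A, B, E, F}.
Every FD has a superkey on the left, so the relation is in BCNF.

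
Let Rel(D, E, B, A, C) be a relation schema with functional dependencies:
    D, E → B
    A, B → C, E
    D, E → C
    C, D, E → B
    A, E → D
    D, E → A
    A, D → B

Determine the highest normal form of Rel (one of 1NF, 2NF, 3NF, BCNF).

BCNF

Candidate keys: {A, B}, {A, D}, {A, E}, {D, E}. Prime attributes: {A, B, D, E}.
Every FD has a superkey on the left, so the relation is in BCNF.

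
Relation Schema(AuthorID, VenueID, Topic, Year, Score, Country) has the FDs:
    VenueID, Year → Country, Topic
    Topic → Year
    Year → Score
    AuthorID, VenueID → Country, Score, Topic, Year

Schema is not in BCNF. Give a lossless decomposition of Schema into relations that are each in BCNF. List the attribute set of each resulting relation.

{AuthorID, VenueID, Year}; {Country, Topic, VenueID}; {Score, Year}; {Topic, Year}

Candidate key of the original relation: {AuthorID, VenueID}.
In {AuthorID, Country, Score, Topic, VenueID, Year}, {VenueID, Year} is not a superkey ({VenueID, Year}⁺ restricted to this set is {Country, Score, Topic, VenueID, Year}), so split on VenueID, Year → Country, Score, Topic into {Country, Score, Topic, VenueID, Year} and {AuthorID, VenueID, Year}.
In {Country, Score, Topic, VenueID, Year}, {Topic} is not a superkey ({Topic}⁺ restricted to this set is {Score, Topic, Year}), so split on Topic → Score, Year into {Score, Topic, Year} and {Country, Topic, VenueID}.
In {Score, Topic, Year}, {Year} is not a superkey ({Year}⁺ restricted to this set is {Score, Year}), so split on Year → Score into {Score, Year} and {Topic, Year}.
{Score, Year}: every determinant is a superkey — BCNF.
{Topic, Year}: every determinant is a superkey — BCNF.
{Country, Topic, VenueID}: every determinant is a superkey — BCNF.
{AuthorID, VenueID, Year}: every determinant is a superkey — BCNF.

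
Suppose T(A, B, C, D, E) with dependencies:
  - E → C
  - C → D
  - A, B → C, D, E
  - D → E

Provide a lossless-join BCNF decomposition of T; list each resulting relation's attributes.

Candidate key of the original relation: {A, B}.
{A, B, C, D, E}: {E} determines {C, D, E} here but is not a superkey — split on E → C, D, giving {C, D, E} and {A, B, E}.
{C, D, E}: every determinant is a superkey — BCNF.
{A, B, E}: every determinant is a superkey — BCNF.

{A, B, E}; {C, D, E}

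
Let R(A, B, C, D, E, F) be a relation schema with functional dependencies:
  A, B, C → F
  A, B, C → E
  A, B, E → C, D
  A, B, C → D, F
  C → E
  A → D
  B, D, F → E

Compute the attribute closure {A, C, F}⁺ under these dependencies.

{A, C, D, E, F}

Start with {A, C, F}.
C → E applies; add {E} → now {A, C, E, F}.
A → D applies; add {D} → now {A, C, D, E, F}.
No further FD applies.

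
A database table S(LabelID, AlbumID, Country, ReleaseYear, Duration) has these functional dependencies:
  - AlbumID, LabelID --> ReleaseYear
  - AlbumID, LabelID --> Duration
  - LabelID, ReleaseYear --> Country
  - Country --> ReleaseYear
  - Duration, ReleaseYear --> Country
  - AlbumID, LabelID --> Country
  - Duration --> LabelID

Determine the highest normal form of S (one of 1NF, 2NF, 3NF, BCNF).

2NF

Candidate keys: {AlbumID, Duration}, {AlbumID, LabelID}. Prime attributes: {AlbumID, Duration, LabelID}.
For LabelID, ReleaseYear --> Country we have {LabelID, ReleaseYear}⁺ = {Country, LabelID, ReleaseYear}; {LabelID, ReleaseYear} is not a superkey, so BCNF fails.
LabelID, ReleaseYear --> Country determines the non-prime attribute {Country} from a non-superkey — 3NF is violated.
No non-prime attribute depends on a proper subset of any candidate key, so 2NF holds.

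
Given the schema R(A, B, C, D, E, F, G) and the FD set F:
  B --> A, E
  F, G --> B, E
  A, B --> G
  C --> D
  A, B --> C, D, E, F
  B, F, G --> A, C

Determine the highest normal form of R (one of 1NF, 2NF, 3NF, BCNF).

2NF

Candidate keys: {B}, {F, G}. Prime attributes: {B, F, G}.
C --> D breaks BCNF: {C}⁺ = {C, D}, so {C} is not a superkey.
C --> D has non-prime {D} on the right and a non-superkey on the left, so 3NF fails.
No proper subset of a key has a non-prime attribute in its closure, so there is no partial dependency; 2NF holds.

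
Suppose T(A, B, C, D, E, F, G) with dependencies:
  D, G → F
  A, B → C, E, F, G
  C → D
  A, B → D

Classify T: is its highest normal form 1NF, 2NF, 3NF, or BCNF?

2NF

Candidate key: {A, B}. Prime attributes: {A, B}.
D, G → F: {D, G}⁺ = {D, F, G}, which is not all of the attributes, so the left side is not a superkey — BCNF is violated.
Because {F} is non-prime and the left side of D, G → F is not a superkey, the relation is not in 3NF.
No proper subset of a key has a non-prime attribute in its closure, so there is no partial dependency; 2NF holds.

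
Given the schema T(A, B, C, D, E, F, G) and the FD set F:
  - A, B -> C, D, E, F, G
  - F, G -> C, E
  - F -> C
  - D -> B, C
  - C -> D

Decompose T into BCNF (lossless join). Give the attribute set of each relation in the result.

Candidate keys of the original relation: {A, B}, {A, C}, {A, D}, {A, F}.
In {A, B, C, D, E, F, G}, {F, G} is not a superkey ({F, G}⁺ restricted to this set is {B, C, D, E, F, G}), so split on F, G -> B, C, D, E into {B, C, D, E, F, G} and {A, F, G}.
In {B, C, D, E, F, G}, {F} is not a superkey ({F}⁺ restricted to this set is {B, C, D, F}), so split on F -> B, C, D into {B, C, D, F} and {E, F, G}.
In {B, C, D, F}, {D} is not a superkey ({D}⁺ restricted to this set is {B, C, D}), so split on D -> B, C into {B, C, D} and {D, F}.
{B, C, D}: every determinant is a superkey — BCNF.
{D, F}: every determinant is a superkey — BCNF.
{E, F, G}: every determinant is a superkey — BCNF.
{A, F, G}: every determinant is a superkey — BCNF.

{A, F, G}; {B, C, D}; {D, F}; {E, F, G}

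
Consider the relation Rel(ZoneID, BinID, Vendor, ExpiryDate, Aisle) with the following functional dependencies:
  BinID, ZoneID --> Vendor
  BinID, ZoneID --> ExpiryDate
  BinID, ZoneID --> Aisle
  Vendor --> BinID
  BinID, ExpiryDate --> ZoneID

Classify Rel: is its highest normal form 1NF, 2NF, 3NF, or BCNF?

Candidate keys: {BinID, ExpiryDate}, {BinID, ZoneID}, {ExpiryDate, Vendor}, {Vendor, ZoneID}. Prime attributes: {BinID, ExpiryDate, Vendor, ZoneID}.
Vendor --> BinID: {Vendor}⁺ = {BinID, Vendor}, which is not all of the attributes, so the left side is not a superkey — BCNF is violated.
Its right-hand attributes {BinID} are all prime, as are those of every other non-superkey FD — the relation is in 3NF.

3NF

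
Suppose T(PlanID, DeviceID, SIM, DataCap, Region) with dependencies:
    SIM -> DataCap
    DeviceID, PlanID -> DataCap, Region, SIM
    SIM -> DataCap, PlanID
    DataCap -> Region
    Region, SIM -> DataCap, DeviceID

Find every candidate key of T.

{SIM} is a candidate key since {SIM}⁺ = {DataCap, DeviceID, PlanID, Region, SIM} covers every attribute.
{DeviceID, PlanID} is a candidate key since {DeviceID, PlanID}⁺ = {DataCap, DeviceID, PlanID, Region, SIM} covers every attribute.
No proper subset of any of these is a key, and no other minimal superkey exists.

{DeviceID, PlanID}, {SIM}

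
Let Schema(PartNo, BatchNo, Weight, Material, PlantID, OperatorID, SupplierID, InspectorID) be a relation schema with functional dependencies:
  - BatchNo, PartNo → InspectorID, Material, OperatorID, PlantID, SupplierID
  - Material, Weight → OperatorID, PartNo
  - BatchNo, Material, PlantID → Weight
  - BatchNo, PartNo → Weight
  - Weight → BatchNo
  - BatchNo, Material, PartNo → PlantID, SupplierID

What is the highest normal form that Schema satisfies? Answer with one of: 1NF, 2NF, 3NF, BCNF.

Candidate keys: {BatchNo, Material, PlantID}, {BatchNo, PartNo}, {Material, Weight}, {PartNo, Weight}. Prime attributes: {BatchNo, Material, PartNo, PlantID, Weight}.
Weight → BatchNo breaks BCNF: {Weight}⁺ = {BatchNo, Weight}, so {Weight} is not a superkey.
But every attribute on its right side ({BatchNo}) is prime, and the same holds for every other non-superkey FD, so 3NF still holds.

3NF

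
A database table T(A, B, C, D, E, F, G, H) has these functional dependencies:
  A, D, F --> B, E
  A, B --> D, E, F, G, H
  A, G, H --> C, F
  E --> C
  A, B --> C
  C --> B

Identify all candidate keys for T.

No FD produces {A}, so it must be in every candidate key.
{A, B} is a candidate key since {A, B}⁺ = {A, B, C, D, E, F, G, H} covers every attribute.
{A, C} is a candidate key since {A, C}⁺ = {A, B, C, D, E, F, G, H} covers every attribute.
{A, E} is a candidate key since {A, E}⁺ = {A, B, C, D, E, F, G, H} covers every attribute.
{A, D, F} is a candidate key since {A, D, F}⁺ = {A, B, C, D, E, F, G, H} covers every attribute.
{A, G, H} is a candidate key since {A, G, H}⁺ = {A, B, C, D, E, F, G, H} covers every attribute.
Any other superkey properly contains one of these, so there are no further candidate keys.

{A, B}, {A, C}, {A, D, F}, {A, E}, {A, G, H}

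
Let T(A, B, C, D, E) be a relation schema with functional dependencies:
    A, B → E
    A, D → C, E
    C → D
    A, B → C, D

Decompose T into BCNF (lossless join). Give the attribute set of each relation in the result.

Candidate key of the original relation: {A, B}.
Within {A, B, C, D, E}: {A, D}⁺ ∩ {A, B, C, D, E} = {A, C, D, E}, not the whole set, so A, D → C, E violates BCNF; decompose into {A, C, D, E} and {A, B, D}.
Within {A, C, D, E}: {C}⁺ ∩ {A, C, D, E} = {C, D}, not the whole set, so C → D violates BCNF; decompose into {C, D} and {A, C, E}.
{C, D} is in BCNF.
{A, C, E} is in BCNF.
{A, B, D} is in BCNF.

{A, B, D}; {A, C, E}; {C, D}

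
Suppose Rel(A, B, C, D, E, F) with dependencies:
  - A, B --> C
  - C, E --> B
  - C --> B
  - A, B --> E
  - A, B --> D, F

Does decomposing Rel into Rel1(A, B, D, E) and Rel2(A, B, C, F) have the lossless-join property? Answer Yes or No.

Yes

Common attributes: {A, B}; their closure is {A, B, C, D, E, F}.
Rel1 is contained in that closure, so Rel1 ∩ Rel2 --> Rel1 holds and the join is lossless.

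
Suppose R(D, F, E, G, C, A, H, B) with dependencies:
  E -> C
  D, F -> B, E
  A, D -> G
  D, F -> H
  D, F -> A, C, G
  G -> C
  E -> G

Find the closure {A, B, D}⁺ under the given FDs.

Start with {A, B, D}.
A, D -> G applies; add {G} → now {A, B, D, G}.
G -> C applies; add {C} → now {A, B, C, D, G}.
No further FD applies.

{A, B, C, D, G}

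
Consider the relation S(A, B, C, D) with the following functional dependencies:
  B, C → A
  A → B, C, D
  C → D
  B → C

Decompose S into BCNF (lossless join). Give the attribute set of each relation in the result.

Candidate keys of the original relation: {A}, {B}.
{A, B, C, D}: {C} determines {C, D} here but is not a superkey — split on C → D, giving {C, D} and {A, B, C}.
{C, D}: every determinant is a superkey — BCNF.
{A, B, C}: every determinant is a superkey — BCNF.

{A, B, C}; {C, D}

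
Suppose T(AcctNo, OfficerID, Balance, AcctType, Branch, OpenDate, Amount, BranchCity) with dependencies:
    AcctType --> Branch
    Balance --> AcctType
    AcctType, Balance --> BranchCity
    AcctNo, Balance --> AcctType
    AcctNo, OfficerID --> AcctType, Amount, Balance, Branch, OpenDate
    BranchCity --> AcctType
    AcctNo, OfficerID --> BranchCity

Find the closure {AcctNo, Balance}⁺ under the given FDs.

Start with {AcctNo, Balance}.
Balance --> AcctType applies; add {AcctType} → now {AcctNo, AcctType, Balance}.
AcctType, Balance --> BranchCity applies; add {BranchCity} → now {AcctNo, AcctType, Balance, BranchCity}.
AcctType --> Branch applies; add {Branch} → now {AcctNo, AcctType, Balance, Branch, BranchCity}.
No further FD applies.

{AcctNo, AcctType, Balance, Branch, BranchCity}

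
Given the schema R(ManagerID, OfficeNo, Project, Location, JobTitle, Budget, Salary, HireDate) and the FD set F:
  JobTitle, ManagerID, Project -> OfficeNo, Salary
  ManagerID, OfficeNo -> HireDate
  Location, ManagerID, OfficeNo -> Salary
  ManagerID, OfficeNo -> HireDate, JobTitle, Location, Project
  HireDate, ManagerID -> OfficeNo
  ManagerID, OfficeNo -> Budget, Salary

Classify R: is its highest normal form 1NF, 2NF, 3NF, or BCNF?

BCNF

Candidate keys: {HireDate, ManagerID}, {JobTitle, ManagerID, Project}, {ManagerID, OfficeNo}. Prime attributes: {HireDate, JobTitle, ManagerID, OfficeNo, Project}.
The left-hand side of every FD is a superkey, so BCNF is satisfied.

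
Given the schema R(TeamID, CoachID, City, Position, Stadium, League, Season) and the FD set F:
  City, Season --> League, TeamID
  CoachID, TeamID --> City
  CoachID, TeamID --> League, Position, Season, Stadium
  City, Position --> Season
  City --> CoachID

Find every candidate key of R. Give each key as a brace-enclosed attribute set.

{City, Position}, {City, Season}, {City, TeamID}, {CoachID, TeamID}

{City, Position} is a candidate key since {City, Position}⁺ = {City, CoachID, League, Position, Season, Stadium, TeamID} covers every attribute.
{City, Season} is a candidate key since {City, Season}⁺ = {City, CoachID, League, Position, Season, Stadium, TeamID} covers every attribute.
{City, TeamID} is a candidate key since {City, TeamID}⁺ = {City, CoachID, League, Position, Season, Stadium, TeamID} covers every attribute.
{CoachID, TeamID} is a candidate key since {CoachID, TeamID}⁺ = {City, CoachID, League, Position, Season, Stadium, TeamID} covers every attribute.
These are minimal and exhaustive — every other superkey contains one of them.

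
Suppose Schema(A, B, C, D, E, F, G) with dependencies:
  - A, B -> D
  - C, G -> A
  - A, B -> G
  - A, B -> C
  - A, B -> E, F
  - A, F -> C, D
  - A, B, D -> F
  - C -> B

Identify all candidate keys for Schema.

Closure of {A, B} is {A, B, C, D, E, F, G}, the whole schema; {A, B} is a candidate key.
Closure of {A, C} is {A, B, C, D, E, F, G}, the whole schema; {A, C} is a candidate key.
Closure of {A, F} is {A, B, C, D, E, F, G}, the whole schema; {A, F} is a candidate key.
Closure of {C, G} is {A, B, C, D, E, F, G}, the whole schema; {C, G} is a candidate key.
No proper subset of any of these is a key, and no other minimal superkey exists.

{A, B}, {A, C}, {A, F}, {C, G}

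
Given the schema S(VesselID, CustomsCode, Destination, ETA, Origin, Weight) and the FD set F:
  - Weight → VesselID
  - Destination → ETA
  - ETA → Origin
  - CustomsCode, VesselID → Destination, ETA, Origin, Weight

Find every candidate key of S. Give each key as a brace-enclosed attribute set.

No FD produces {CustomsCode}, so it must be in every candidate key.
{CustomsCode, VesselID}⁺ = {CustomsCode, Destination, ETA, Origin, VesselID, Weight}, which is every attribute, so {CustomsCode, VesselID} is a candidate key.
{CustomsCode, Weight}⁺ = {CustomsCode, Destination, ETA, Origin, VesselID, Weight}, which is every attribute, so {CustomsCode, Weight} is a candidate key.
No proper subset of any of these is a key, and no other minimal superkey exists.

{CustomsCode, VesselID}, {CustomsCode, Weight}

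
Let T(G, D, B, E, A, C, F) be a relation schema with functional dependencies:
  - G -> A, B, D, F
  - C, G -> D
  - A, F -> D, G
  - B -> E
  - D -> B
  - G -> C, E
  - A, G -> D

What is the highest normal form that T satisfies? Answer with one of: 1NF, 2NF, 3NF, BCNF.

2NF

Candidate keys: {A, F}, {G}. Prime attributes: {A, F, G}.
B -> E: {B}⁺ = {B, E}, which is not all of the attributes, so the left side is not a superkey — BCNF is violated.
B -> E has non-prime {E} on the right and a non-superkey on the left, so 3NF fails.
Checking every proper subset of each key, none determines a non-prime attribute — 2NF is satisfied.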